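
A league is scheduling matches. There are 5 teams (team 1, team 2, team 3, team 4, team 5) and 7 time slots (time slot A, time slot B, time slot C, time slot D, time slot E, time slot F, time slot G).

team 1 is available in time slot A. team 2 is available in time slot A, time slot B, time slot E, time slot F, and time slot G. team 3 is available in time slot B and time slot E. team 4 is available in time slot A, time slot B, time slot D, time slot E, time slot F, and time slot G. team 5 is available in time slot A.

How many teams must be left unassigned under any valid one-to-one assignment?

For example, pair team 1→time slot A, team 2→time slot G, team 3→time slot B, team 4→time slot E.
The set {team 1, team 5} has only 1 neighbour ({time slot A}), so by Hall's theorem at most 4 of the 5 teams can be matched.
That matches 4 of the 5, leaving 1 unmatched; no matching can do better.

1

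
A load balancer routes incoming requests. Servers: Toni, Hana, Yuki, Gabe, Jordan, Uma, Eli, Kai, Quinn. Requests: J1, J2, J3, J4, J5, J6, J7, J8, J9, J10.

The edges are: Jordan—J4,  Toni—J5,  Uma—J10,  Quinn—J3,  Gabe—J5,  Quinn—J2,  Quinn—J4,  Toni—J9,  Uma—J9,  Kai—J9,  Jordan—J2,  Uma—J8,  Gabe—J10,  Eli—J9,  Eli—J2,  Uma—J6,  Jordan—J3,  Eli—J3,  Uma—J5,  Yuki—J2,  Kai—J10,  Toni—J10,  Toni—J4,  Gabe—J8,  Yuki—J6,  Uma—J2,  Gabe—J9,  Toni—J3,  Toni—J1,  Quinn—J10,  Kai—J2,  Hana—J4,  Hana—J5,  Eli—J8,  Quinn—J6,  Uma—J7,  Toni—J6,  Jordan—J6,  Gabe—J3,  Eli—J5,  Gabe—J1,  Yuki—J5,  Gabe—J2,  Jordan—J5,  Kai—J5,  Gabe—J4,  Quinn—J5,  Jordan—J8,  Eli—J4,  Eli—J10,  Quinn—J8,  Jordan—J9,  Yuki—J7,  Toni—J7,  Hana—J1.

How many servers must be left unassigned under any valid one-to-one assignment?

A valid assignment of size 9: Toni–J7, Hana–J1, Yuki–J5, Gabe–J2, Jordan–J8, Uma–J9, Eli–J3, Kai–J10, Quinn–J6.
This saturates every server, so 9 is the maximum.
That matches 9 of the 9, leaving 0 unmatched; no matching can do better.

0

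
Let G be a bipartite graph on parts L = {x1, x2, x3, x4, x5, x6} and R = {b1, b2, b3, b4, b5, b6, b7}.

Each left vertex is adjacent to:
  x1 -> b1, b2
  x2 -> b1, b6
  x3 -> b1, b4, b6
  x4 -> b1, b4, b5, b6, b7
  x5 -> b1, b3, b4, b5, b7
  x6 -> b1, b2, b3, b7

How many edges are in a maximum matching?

A valid assignment of size 6: x1–b2, x2–b6, x3–b4, x4–b1, x5–b7, x6–b3.
All 6 left vertices are matched, so no larger matching exists.

6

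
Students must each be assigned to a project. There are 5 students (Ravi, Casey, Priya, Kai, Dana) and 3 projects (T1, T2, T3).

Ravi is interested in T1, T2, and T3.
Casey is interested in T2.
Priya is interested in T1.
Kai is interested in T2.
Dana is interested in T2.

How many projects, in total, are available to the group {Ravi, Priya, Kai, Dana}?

The union of neighbours of {Ravi, Priya, Kai, Dana} is {T1, T2, T3}, which has 3 elements.
Since |N(S)| = 3 < |S| = 4, Hall's condition fails for this subset.

3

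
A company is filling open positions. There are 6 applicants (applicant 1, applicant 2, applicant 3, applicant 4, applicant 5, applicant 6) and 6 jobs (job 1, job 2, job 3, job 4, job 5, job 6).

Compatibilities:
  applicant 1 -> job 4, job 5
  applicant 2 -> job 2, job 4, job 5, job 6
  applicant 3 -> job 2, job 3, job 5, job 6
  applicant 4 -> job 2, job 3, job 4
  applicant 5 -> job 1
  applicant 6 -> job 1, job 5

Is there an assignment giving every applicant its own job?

For example, pair applicant 1-job 4, applicant 2-job 2, applicant 3-job 6, applicant 4-job 3, applicant 5-job 1, applicant 6-job 5.
Every applicant is matched, so this is a perfect matching.

Yes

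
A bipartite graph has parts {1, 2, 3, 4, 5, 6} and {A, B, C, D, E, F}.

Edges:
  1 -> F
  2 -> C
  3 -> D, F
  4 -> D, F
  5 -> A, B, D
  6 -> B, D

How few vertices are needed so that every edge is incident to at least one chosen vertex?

A maximum matching has 5 edges (e.g. 1–F, 2–C, 3–D, 5–A, 6–B).
By König's theorem the minimum vertex cover has the same size. One such cover is {2, 5, 6, D, F}.

5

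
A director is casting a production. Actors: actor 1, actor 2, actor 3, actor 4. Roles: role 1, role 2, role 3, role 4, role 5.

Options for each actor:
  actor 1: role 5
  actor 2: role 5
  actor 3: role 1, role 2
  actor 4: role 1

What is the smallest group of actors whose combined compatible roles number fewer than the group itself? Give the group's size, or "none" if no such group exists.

Take S = {actor 1, actor 2}. Its neighbourhood is {role 5}, so |N(S)| = 1 < |S| = 2.
No single vertex violates Hall's condition since each has at least one neighbour, so 2 is the minimum.

2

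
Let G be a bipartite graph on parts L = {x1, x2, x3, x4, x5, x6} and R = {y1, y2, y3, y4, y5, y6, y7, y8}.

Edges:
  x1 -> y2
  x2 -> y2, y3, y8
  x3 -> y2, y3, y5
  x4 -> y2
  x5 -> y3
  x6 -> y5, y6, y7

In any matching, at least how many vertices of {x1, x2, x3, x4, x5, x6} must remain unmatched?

For example, pair x1→y2, x2→y8, x3→y5, x5→y3, x6→y7.
The set {x1, x4} has only 1 neighbour ({y2}), so by Hall's theorem at most 5 of the 6 left vertices can be matched.
That matches 5 of the 6, leaving 1 unmatched; no matching can do better.

1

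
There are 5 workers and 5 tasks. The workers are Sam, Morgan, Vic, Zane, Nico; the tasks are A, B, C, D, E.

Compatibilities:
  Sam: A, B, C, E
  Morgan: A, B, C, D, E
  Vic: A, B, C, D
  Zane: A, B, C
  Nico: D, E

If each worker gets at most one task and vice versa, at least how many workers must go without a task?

0

One maximum matching: Sam-B, Morgan-A, Vic-D, Zane-C, Nico-E.
This saturates every worker, so 5 is the maximum.
That matches 5 of the 5, leaving 0 unmatched; no matching can do better.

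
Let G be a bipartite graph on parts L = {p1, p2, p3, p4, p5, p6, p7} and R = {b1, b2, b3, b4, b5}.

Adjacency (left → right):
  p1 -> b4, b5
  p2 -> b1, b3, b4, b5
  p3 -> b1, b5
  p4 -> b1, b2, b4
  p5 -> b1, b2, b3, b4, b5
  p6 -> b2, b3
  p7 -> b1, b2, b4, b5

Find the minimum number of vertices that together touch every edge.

A maximum matching has 5 edges (e.g. p1–b4, p2–b3, p3–b5, p4–b2, p5–b1).
By König's theorem the minimum vertex cover has the same size. One such cover is {b1, b2, b3, b4, b5}.

5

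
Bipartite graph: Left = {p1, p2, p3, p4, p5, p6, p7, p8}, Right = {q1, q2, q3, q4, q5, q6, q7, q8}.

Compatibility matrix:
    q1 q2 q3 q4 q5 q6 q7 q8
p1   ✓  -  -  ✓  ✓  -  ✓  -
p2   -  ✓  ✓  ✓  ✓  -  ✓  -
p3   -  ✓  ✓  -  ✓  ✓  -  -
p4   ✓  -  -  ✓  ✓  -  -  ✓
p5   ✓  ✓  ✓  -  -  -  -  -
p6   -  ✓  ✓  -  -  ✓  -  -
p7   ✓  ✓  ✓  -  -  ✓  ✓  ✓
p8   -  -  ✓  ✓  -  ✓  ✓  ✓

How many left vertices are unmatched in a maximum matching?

0

A valid assignment of size 8: p1→q4, p2→q3, p3→q5, p4→q8, p5→q1, p6→q2, p7→q7, p8→q6.
This saturates every left vertex, so 8 is the maximum.
That matches 8 of the 8, leaving 0 unmatched; no matching can do better.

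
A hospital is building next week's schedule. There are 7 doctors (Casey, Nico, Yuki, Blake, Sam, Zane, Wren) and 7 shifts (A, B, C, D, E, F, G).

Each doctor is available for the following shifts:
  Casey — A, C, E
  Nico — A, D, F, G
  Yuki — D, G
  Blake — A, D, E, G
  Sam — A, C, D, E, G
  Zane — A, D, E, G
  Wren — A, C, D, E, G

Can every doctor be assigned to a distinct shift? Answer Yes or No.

No

The set {Casey, Yuki, Blake, Sam, Zane, Wren} has only 5 neighbours ({A, C, D, E, G}), so by Hall's theorem at most 6 of the 7 doctors can be matched.
Hence no matching covers every doctor.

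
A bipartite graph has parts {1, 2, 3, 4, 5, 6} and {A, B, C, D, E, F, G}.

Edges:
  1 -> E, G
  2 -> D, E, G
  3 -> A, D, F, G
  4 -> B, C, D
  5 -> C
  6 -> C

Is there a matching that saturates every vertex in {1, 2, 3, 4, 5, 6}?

No

The set {5, 6} has only 1 neighbour ({C}), so by Hall's theorem at most 5 of the 6 left vertices can be matched.
Hence no matching covers every left vertex.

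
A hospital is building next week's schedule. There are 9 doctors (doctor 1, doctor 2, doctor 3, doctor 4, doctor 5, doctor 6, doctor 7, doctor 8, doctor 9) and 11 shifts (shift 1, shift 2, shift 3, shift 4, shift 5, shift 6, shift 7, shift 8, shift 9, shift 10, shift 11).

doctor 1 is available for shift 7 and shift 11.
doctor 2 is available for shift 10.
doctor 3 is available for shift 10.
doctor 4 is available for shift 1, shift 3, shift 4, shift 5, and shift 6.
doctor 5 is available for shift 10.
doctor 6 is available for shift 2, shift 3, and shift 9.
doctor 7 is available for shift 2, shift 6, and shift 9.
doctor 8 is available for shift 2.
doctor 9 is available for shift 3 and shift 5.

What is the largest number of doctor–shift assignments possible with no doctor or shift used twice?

A valid assignment of size 7: doctor 1-shift 7, doctor 2-shift 10, doctor 4-shift 6, doctor 6-shift 3, doctor 7-shift 9, doctor 8-shift 2, doctor 9-shift 5.
The set {doctor 2, doctor 3, doctor 5} has only 1 neighbour ({shift 10}), so by Hall's theorem at most 7 of the 9 doctors can be matched.

7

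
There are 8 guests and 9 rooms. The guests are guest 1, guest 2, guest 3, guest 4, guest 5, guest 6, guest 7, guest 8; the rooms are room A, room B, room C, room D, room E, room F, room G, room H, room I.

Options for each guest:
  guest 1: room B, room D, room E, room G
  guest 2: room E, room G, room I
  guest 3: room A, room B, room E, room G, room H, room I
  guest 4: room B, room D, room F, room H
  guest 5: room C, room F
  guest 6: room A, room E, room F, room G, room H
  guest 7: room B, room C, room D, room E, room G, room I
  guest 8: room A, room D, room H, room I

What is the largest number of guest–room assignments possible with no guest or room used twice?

A valid assignment of size 8: guest 1–room E, guest 2–room G, guest 3–room A, guest 4–room H, guest 5–room C, guest 6–room F, guest 7–room D, guest 8–room I.
All 8 guests are matched, so no larger matching exists.

8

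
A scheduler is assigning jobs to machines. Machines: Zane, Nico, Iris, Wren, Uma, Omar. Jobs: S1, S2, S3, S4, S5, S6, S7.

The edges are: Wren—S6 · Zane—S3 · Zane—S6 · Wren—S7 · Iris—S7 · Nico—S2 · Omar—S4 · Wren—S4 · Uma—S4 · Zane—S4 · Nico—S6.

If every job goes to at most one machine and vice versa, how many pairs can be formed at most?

For example, pair Zane→S3, Nico→S2, Iris→S7, Wren→S6, Uma→S4.
The set {Uma, Omar} has only 1 neighbour ({S4}), so by Hall's theorem at most 5 of the 6 machines can be matched.

5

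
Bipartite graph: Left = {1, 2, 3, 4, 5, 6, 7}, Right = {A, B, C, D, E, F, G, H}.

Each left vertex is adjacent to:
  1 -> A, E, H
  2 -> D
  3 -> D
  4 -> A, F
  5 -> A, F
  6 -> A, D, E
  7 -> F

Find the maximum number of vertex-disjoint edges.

5

A valid assignment of size 5: 1–H, 2–D, 4–A, 5–F, 6–E.
The set {2, 3, 4, 5, 7} has only 3 neighbours ({A, D, F}), so by Hall's theorem at most 5 of the 7 left vertices can be matched.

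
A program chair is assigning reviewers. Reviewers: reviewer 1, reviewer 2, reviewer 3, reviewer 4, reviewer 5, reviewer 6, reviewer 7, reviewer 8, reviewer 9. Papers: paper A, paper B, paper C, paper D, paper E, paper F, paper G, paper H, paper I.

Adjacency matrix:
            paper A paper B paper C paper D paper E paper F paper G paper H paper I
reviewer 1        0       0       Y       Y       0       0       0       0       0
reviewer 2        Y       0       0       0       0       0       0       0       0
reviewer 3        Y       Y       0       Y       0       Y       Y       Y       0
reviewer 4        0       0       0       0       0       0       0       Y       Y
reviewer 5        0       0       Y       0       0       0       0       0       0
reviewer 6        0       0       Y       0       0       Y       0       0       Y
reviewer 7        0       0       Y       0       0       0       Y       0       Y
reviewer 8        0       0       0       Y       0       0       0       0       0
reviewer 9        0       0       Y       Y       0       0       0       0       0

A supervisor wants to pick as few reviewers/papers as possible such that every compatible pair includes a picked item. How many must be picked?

7

A maximum matching has 7 edges (e.g. reviewer 1–paper D, reviewer 2–paper A, reviewer 3–paper B, reviewer 4–paper H, reviewer 5–paper C, reviewer 6–paper F, reviewer 7–paper I).
By König's theorem the minimum vertex cover has the same size. One such cover is {reviewer 2, reviewer 3, reviewer 4, reviewer 6, reviewer 7, paper C, paper D}.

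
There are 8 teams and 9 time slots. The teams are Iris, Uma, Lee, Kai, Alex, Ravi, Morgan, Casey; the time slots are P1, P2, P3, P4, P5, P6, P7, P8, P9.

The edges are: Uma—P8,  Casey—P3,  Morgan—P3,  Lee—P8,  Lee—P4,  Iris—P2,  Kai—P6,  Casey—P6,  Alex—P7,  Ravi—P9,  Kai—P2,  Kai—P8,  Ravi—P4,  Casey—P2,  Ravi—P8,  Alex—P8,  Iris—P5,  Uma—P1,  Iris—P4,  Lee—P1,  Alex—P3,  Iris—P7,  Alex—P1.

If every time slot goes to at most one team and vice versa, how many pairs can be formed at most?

For example, pair Iris→P5, Uma→P1, Lee→P4, Kai→P8, Alex→P7, Ravi→P9, Morgan→P3, Casey→P6.
This saturates every team, so 8 is the maximum.

8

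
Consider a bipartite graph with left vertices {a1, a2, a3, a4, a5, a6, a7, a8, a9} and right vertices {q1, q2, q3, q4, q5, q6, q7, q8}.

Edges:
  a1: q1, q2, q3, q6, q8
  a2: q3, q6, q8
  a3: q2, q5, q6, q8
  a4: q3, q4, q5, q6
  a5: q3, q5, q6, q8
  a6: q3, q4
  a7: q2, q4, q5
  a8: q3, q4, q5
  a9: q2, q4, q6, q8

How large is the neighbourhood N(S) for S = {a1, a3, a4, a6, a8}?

7

The union of neighbours of {a1, a3, a4, a6, a8} is {q1, q2, q3, q4, q5, q6, q8}, which has 7 elements.
Since |N(S)| = 7 ≥ |S| = 5, Hall's condition holds for this subset.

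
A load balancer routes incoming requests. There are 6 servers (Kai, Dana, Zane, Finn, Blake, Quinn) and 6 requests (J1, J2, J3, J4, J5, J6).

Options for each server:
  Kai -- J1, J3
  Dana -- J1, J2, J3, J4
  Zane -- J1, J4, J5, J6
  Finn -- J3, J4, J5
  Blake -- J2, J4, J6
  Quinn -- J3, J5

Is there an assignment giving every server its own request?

Yes

One maximum matching: Kai–J1, Dana–J4, Zane–J6, Finn–J5, Blake–J2, Quinn–J3.
All 6 servers are covered.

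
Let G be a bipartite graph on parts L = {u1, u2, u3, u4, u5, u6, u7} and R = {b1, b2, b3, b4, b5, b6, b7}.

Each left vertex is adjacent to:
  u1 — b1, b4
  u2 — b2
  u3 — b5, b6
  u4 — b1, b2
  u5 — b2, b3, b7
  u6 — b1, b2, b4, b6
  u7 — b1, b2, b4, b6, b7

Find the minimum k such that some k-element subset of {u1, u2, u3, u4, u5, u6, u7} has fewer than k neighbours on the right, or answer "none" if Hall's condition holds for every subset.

A matching saturating every left vertex exists, for instance u1→b4, u2→b2, u3→b5, u4→b1, u5→b3, u6→b6, u7→b7.
By Hall's marriage theorem, this means |N(S)| ≥ |S| for every subset S, so no violating subset exists.

none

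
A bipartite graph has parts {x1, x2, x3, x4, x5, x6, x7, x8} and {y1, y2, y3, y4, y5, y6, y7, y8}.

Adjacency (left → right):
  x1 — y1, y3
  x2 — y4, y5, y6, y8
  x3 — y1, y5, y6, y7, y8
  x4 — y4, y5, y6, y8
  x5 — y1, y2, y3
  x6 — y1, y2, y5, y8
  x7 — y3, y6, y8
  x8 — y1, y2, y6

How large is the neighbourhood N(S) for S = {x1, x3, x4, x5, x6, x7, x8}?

8

The union of neighbours of {x1, x3, x4, x5, x6, x7, x8} is {y1, y2, y3, y4, y5, y6, y7, y8}, which has 8 elements.
Since |N(S)| = 8 ≥ |S| = 7, Hall's condition holds for this subset.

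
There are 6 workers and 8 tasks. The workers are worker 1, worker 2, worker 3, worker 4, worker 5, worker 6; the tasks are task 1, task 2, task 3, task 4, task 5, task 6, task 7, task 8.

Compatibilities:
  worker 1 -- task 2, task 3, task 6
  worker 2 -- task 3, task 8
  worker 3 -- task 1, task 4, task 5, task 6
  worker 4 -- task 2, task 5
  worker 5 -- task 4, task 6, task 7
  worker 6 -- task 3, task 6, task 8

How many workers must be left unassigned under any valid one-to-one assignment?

For example, pair worker 1-task 2, worker 2-task 8, worker 3-task 1, worker 4-task 5, worker 5-task 7, worker 6-task 6.
All 6 workers are matched, so no larger matching exists.
That matches 6 of the 6, leaving 0 unmatched; no matching can do better.

0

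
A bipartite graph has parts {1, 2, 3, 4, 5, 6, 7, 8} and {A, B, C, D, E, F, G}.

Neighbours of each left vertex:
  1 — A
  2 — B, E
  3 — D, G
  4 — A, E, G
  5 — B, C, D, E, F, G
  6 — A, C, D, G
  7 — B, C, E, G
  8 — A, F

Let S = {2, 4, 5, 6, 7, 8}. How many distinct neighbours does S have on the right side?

7

The union of neighbours of {2, 4, 5, 6, 7, 8} is {A, B, C, D, E, F, G}, which has 7 elements.
Since |N(S)| = 7 ≥ |S| = 6, Hall's condition holds for this subset.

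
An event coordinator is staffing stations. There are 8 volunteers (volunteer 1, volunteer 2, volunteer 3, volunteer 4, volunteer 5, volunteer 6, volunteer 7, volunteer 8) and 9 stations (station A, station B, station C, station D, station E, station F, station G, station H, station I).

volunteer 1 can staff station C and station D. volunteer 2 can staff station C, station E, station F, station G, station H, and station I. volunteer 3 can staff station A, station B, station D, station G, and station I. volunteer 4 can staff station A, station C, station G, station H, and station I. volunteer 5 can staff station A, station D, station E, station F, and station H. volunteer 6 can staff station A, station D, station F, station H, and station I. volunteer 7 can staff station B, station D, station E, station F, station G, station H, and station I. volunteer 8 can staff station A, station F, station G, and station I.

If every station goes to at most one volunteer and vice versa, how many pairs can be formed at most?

A valid assignment of size 8: volunteer 1-station D, volunteer 2-station H, volunteer 3-station B, volunteer 4-station C, volunteer 5-station F, volunteer 6-station I, volunteer 7-station G, volunteer 8-station A.
This saturates every volunteer, so 8 is the maximum.

8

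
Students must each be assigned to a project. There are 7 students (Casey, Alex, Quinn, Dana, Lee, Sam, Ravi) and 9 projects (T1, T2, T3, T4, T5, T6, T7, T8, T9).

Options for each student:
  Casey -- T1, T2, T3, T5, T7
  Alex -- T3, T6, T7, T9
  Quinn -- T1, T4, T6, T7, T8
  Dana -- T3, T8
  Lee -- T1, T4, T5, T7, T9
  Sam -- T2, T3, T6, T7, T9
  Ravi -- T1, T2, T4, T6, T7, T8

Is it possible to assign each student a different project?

One maximum matching: Casey→T5, Alex→T9, Quinn→T6, Dana→T8, Lee→T4, Sam→T3, Ravi→T7.
All 7 students are covered.

Yes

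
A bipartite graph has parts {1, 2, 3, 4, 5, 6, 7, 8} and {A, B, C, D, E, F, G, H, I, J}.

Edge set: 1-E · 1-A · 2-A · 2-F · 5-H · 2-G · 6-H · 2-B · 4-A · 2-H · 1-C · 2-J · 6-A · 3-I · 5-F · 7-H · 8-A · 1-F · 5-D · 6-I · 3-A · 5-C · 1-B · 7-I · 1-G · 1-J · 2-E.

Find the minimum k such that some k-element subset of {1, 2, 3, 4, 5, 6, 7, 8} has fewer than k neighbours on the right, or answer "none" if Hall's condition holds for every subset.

Take S = {4, 8}. Its neighbourhood is {A}, so |N(S)| = 1 < |S| = 2.
No single vertex violates Hall's condition since each has at least one neighbour, so 2 is the minimum.

2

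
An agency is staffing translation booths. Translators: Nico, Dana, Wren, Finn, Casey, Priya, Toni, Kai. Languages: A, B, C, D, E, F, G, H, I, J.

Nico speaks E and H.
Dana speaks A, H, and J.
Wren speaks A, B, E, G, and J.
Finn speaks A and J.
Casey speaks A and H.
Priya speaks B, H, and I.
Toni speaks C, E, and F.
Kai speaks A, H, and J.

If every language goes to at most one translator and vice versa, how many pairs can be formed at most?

7

For example, pair Nico–E, Dana–J, Wren–G, Finn–A, Casey–H, Priya–B, Toni–C.
The set {Dana, Finn, Casey, Kai} has only 3 neighbours ({A, H, J}), so by Hall's theorem at most 7 of the 8 translators can be matched.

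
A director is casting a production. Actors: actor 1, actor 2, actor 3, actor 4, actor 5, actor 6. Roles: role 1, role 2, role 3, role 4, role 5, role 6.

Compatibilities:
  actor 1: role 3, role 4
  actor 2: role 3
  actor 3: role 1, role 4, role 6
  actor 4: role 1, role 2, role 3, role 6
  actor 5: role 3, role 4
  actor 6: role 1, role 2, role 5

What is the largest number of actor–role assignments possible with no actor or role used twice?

One maximum matching: actor 1-role 4, actor 2-role 3, actor 3-role 6, actor 4-role 1, actor 6-role 5.
The set {actor 1, actor 2, actor 5} has only 2 neighbours ({role 3, role 4}), so by Hall's theorem at most 5 of the 6 actors can be matched.

5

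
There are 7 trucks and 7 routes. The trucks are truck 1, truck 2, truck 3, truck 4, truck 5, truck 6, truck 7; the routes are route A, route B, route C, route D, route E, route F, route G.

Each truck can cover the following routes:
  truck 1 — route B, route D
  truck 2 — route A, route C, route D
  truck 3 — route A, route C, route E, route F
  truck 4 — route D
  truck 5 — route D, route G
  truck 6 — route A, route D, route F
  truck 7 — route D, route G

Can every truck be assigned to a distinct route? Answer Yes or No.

The set {truck 4, truck 5, truck 7} has only 2 neighbours ({route D, route G}), so by Hall's theorem at most 6 of the 7 trucks can be matched.
Hence no matching covers every truck.

No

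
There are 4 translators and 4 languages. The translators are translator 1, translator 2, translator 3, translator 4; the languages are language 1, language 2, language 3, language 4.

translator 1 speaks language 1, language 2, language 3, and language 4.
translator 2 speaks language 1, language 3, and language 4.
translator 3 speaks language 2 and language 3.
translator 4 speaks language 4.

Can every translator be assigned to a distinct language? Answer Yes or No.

Yes

A valid assignment of size 4: translator 1→language 2, translator 2→language 1, translator 3→language 3, translator 4→language 4.
All 4 translators are covered.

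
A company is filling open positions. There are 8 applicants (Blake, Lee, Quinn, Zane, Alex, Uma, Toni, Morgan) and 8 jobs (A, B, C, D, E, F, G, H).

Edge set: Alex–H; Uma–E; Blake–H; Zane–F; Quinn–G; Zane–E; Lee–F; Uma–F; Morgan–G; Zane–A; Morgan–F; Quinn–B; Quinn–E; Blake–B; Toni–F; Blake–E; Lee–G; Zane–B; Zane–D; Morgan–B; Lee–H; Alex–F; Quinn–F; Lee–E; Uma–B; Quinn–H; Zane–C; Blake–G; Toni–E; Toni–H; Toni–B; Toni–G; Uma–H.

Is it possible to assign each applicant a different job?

The set {Blake, Lee, Quinn, Alex, Uma, Toni, Morgan} has only 5 neighbours ({B, E, F, G, H}), so by Hall's theorem at most 6 of the 8 applicants can be matched.
Hence no matching covers every applicant.

No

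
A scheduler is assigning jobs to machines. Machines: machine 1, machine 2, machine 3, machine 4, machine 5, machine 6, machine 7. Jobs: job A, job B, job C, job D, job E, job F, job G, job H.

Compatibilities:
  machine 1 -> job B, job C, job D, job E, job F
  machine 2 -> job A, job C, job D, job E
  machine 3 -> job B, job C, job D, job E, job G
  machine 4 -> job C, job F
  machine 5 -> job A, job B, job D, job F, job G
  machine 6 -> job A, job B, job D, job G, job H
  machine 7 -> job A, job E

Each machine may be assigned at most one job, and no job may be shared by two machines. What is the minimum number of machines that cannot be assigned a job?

For example, pair machine 1→job F, machine 2→job D, machine 3→job G, machine 4→job C, machine 5→job B, machine 6→job H, machine 7→job A.
All 7 machines are matched, so no larger matching exists.
That matches 7 of the 7, leaving 0 unmatched; no matching can do better.

0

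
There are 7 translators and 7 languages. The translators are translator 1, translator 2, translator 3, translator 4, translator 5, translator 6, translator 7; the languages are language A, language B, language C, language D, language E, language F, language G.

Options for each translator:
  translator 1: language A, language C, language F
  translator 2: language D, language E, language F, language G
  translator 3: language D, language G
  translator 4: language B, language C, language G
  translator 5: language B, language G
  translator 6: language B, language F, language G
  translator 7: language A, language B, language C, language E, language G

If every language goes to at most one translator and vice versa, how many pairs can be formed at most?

7

One maximum matching: translator 1–language A, translator 2–language E, translator 3–language D, translator 4–language C, translator 5–language G, translator 6–language F, translator 7–language B.
All 7 translators are matched, so no larger matching exists.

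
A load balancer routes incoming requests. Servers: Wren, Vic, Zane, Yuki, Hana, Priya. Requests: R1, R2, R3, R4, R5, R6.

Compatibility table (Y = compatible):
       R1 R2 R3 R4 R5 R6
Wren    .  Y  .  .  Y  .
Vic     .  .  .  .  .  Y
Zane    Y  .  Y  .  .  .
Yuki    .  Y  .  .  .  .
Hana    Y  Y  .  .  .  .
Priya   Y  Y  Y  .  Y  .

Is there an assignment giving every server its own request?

The set {Wren, Zane, Yuki, Hana, Priya} has only 4 neighbours ({R1, R2, R3, R5}), so by Hall's theorem at most 5 of the 6 servers can be matched.
Hence no matching covers every server.

No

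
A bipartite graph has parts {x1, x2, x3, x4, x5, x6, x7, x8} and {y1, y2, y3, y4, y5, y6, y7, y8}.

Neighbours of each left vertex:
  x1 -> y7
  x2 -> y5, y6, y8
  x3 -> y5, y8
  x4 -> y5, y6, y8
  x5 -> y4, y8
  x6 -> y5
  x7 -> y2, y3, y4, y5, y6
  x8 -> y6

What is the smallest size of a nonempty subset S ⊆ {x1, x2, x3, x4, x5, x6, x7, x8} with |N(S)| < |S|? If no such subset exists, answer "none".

Take S = {x2, x3, x4, x6}. Its neighbourhood is {y5, y6, y8}, so |N(S)| = 3 < |S| = 4.
Every subset of size less than 4 has at least as many neighbours as members, so 4 is the minimum.

4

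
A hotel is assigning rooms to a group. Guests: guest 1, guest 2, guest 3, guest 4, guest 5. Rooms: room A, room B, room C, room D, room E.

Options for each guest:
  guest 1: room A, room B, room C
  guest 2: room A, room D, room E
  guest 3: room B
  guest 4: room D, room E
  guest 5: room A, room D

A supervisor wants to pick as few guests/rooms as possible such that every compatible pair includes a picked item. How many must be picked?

A maximum matching has 5 edges (e.g. guest 1–room C, guest 2–room A, guest 3–room B, guest 4–room E, guest 5–room D).
By König's theorem the minimum vertex cover has the same size. One such cover is {guest 1, guest 2, guest 3, guest 4, guest 5}.

5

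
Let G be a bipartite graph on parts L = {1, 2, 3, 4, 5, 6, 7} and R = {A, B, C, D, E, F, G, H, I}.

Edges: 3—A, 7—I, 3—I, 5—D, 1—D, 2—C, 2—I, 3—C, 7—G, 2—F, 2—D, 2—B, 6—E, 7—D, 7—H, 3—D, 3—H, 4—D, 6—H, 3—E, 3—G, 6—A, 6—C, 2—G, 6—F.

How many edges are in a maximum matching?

One maximum matching: 1-D, 2-B, 3-A, 6-E, 7-G.
The set {1, 4, 5} has only 1 neighbour ({D}), so by Hall's theorem at most 5 of the 7 left vertices can be matched.

5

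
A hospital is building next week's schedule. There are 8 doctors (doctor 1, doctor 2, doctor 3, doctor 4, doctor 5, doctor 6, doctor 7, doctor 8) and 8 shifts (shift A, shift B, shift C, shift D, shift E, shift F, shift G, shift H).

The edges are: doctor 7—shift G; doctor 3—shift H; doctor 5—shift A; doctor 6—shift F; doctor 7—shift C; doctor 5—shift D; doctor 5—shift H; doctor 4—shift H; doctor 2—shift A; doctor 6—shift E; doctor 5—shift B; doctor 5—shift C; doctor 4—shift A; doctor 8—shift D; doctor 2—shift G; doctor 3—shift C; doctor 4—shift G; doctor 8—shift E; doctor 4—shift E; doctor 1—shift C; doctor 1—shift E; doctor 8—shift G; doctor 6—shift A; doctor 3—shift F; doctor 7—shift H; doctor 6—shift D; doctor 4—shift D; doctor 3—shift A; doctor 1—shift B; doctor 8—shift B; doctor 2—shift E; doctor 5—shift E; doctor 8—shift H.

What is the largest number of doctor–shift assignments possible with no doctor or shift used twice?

A valid assignment of size 8: doctor 1-shift B, doctor 2-shift E, doctor 3-shift C, doctor 4-shift D, doctor 5-shift A, doctor 6-shift F, doctor 7-shift H, doctor 8-shift G.
All 8 doctors are matched, so no larger matching exists.

8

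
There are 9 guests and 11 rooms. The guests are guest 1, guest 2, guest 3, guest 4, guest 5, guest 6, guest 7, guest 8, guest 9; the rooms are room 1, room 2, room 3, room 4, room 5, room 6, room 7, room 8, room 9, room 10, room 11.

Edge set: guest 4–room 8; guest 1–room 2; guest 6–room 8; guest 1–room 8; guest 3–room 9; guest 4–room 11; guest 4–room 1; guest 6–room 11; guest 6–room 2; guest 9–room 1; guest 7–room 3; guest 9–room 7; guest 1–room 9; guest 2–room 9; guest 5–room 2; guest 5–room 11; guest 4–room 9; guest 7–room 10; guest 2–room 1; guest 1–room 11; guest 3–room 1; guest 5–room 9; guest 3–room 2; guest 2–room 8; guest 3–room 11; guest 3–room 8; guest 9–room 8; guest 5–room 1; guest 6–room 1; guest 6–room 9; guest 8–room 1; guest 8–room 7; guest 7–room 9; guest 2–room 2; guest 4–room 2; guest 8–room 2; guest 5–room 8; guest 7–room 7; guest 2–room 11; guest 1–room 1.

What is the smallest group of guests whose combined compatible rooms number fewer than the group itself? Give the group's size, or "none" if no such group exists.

6

Take S = {guest 1, guest 2, guest 3, guest 4, guest 5, guest 6}. Its neighbourhood is {room 1, room 2, room 8, room 9, room 11}, so |N(S)| = 5 < |S| = 6.
Every subset of size less than 6 has at least as many neighbours as members, so 6 is the minimum.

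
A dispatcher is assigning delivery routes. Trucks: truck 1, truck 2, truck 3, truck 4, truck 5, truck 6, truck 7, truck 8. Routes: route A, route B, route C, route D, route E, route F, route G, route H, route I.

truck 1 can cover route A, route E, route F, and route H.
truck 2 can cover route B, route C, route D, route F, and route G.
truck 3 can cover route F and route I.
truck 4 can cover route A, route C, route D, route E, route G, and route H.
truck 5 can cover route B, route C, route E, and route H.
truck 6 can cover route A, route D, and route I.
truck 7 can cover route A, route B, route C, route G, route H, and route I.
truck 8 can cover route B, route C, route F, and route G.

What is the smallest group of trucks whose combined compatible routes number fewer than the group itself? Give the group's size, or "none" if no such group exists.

A matching saturating every truck exists, for instance truck 1→route F, truck 2→route C, truck 3→route I, truck 4→route E, truck 5→route B, truck 6→route D, truck 7→route H, truck 8→route G.
By Hall's marriage theorem, this means |N(S)| ≥ |S| for every subset S, so no violating subset exists.

none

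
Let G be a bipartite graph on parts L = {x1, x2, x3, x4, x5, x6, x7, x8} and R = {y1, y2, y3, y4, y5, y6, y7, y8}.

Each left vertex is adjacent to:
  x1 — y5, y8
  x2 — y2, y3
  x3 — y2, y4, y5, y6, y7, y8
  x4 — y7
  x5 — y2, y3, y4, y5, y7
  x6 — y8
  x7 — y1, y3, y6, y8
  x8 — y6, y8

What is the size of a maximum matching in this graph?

8

For example, pair x1–y5, x2–y2, x3–y4, x4–y7, x5–y3, x6–y8, x7–y1, x8–y6.
All 8 left vertices are matched, so no larger matching exists.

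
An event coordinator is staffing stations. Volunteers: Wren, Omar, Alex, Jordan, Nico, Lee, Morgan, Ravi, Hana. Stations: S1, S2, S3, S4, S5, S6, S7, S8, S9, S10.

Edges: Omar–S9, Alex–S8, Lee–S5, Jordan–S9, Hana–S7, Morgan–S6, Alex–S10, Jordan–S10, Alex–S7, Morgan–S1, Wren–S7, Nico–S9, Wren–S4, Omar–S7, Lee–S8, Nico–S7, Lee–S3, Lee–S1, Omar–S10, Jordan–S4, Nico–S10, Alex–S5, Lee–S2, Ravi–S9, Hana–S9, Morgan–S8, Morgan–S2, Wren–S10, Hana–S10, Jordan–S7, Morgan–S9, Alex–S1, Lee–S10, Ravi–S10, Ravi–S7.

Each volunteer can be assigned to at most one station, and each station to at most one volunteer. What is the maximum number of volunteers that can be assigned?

7

One maximum matching: Wren–S4, Omar–S9, Alex–S1, Jordan–S7, Nico–S10, Lee–S3, Morgan–S2.
The set {Wren, Omar, Jordan, Nico, Ravi, Hana} has only 4 neighbours ({S10, S4, S7, S9}), so by Hall's theorem at most 7 of the 9 volunteers can be matched.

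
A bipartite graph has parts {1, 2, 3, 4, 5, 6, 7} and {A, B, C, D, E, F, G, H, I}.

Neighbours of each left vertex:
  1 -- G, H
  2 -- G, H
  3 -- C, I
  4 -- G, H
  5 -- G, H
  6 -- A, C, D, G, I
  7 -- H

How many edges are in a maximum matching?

For example, pair 1-H, 2-G, 3-C, 6-A.
The set {1, 2, 4, 5, 7} has only 2 neighbours ({G, H}), so by Hall's theorem at most 4 of the 7 left vertices can be matched.

4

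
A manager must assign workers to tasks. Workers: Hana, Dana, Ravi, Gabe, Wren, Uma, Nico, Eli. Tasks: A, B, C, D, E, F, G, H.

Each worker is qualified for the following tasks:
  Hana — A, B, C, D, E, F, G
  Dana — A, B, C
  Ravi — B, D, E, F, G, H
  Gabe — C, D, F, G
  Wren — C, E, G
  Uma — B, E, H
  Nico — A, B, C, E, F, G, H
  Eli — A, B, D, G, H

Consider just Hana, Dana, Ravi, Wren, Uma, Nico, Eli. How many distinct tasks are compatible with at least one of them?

8

The union of neighbours of {Hana, Dana, Ravi, Wren, Uma, Nico, Eli} is {A, B, C, D, E, F, G, H}, which has 8 elements.
Since |N(S)| = 8 ≥ |S| = 7, Hall's condition holds for this subset.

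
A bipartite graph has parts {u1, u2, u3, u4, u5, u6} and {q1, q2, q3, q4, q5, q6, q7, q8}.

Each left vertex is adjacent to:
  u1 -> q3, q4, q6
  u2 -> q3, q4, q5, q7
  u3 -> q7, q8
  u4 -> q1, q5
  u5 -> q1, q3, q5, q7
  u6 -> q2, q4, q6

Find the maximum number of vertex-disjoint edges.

6

One maximum matching: u1–q4, u2–q7, u3–q8, u4–q1, u5–q5, u6–q6.
This saturates every left vertex, so 6 is the maximum.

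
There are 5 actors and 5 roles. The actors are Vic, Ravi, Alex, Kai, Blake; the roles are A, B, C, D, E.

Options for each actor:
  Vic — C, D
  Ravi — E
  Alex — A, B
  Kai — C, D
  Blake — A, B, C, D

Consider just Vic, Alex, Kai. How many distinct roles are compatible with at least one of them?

4

The union of neighbours of {Vic, Alex, Kai} is {A, B, C, D}, which has 4 elements.
Since |N(S)| = 4 ≥ |S| = 3, Hall's condition holds for this subset.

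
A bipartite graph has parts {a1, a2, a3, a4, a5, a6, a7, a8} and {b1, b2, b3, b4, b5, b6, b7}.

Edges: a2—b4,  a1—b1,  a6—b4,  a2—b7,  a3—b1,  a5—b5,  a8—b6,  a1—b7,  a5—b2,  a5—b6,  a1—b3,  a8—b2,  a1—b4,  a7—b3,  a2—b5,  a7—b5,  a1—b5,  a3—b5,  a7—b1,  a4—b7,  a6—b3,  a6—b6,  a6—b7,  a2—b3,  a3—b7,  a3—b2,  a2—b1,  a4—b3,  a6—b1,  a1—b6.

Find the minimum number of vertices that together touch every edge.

{b1, b2, b3, b4, b5, b6, b7} is a vertex cover of size 7: every edge has an endpoint in this set.
No smaller cover exists because a1–b5, a2–b4, a3–b2, a4–b7, a5–b6, a6–b1, a7–b3 is a matching of size 7, and a cover must include an endpoint of each of these disjoint edges (König's theorem).

7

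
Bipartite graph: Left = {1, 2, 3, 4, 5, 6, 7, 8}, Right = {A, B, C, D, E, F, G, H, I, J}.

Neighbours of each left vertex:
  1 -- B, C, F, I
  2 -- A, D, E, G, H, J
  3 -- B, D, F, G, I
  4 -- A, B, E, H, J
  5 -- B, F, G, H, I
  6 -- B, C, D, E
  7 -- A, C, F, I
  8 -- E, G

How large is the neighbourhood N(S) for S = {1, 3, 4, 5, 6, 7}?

The union of neighbours of {1, 3, 4, 5, 6, 7} is {A, B, C, D, E, F, G, H, I, J}, which has 10 elements.
Since |N(S)| = 10 ≥ |S| = 6, Hall's condition holds for this subset.

10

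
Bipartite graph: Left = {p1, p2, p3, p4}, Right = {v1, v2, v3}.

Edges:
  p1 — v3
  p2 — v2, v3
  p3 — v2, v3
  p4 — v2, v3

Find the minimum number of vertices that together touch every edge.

2

The 2 edges p1–v3, p2–v2 form a matching, so any vertex cover needs at least 2 vertices (one per matched edge).
Conversely {v2, v3} meets every edge and has exactly 2 vertices, so 2 is optimal.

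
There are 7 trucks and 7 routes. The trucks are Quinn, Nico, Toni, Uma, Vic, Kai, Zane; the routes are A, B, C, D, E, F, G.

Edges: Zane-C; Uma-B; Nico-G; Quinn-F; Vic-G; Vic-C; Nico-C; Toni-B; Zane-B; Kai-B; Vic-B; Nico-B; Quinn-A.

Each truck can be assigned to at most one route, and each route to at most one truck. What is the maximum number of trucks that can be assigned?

For example, pair Quinn→F, Nico→G, Toni→B, Vic→C.
The set {Nico, Toni, Uma, Vic, Kai, Zane} has only 3 neighbours ({B, C, G}), so by Hall's theorem at most 4 of the 7 trucks can be matched.

4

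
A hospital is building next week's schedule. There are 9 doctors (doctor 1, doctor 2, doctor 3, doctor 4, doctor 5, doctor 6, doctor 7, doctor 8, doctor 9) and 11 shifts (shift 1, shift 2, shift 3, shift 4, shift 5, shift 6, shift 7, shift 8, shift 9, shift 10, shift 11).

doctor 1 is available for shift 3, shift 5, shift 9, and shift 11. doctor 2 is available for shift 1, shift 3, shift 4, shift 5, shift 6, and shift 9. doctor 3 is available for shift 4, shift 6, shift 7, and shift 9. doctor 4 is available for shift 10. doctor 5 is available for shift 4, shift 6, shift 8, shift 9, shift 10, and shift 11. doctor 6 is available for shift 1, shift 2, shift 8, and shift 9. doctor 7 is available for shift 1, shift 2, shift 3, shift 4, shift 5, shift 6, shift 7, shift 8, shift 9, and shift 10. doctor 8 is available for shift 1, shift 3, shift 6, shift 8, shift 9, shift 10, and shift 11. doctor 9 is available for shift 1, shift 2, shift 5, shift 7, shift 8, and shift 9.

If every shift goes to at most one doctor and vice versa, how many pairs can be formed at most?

9

A valid assignment of size 9: doctor 1–shift 3, doctor 2–shift 6, doctor 3–shift 4, doctor 4–shift 10, doctor 5–shift 11, doctor 6–shift 2, doctor 7–shift 7, doctor 8–shift 8, doctor 9–shift 5.
All 9 doctors are matched, so no larger matching exists.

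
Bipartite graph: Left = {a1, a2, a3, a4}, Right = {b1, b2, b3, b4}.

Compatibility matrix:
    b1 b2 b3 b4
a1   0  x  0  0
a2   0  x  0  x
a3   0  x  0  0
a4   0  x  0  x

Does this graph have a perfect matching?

No

The set {a1, a2, a3, a4} has only 2 neighbours ({b2, b4}), so by Hall's theorem at most 2 of the 4 left vertices can be matched.
Hence no matching covers every left vertex.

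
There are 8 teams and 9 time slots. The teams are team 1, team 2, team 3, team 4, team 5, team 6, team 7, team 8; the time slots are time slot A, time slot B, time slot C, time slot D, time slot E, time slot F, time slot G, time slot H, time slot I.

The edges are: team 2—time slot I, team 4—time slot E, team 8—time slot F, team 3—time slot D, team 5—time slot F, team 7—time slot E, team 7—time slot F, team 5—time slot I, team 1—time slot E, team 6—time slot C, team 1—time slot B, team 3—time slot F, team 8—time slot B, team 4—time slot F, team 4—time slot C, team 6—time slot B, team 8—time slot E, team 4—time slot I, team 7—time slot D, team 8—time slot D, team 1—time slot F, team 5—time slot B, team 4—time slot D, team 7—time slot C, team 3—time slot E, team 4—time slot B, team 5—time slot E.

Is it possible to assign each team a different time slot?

The set {team 1, team 2, team 3, team 4, team 5, team 6, team 7, team 8} has only 6 neighbours ({time slot B, time slot C, time slot D, time slot E, time slot F, time slot I}), so by Hall's theorem at most 6 of the 8 teams can be matched.
Hence no matching covers every team.

No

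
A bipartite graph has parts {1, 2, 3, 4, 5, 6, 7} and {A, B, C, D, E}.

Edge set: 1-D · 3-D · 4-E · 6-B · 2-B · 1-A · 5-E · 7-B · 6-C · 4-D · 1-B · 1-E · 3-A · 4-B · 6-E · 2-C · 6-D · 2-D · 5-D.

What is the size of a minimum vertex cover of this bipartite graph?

{A, B, C, D, E} is a vertex cover of size 5: every edge has an endpoint in this set.
No smaller cover exists because 1–B, 2–C, 3–A, 4–D, 5–E is a matching of size 5, and a cover must include an endpoint of each of these disjoint edges (König's theorem).

5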